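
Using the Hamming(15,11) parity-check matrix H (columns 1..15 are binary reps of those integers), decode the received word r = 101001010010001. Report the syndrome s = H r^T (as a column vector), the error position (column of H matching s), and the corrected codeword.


s = (1, 0, 0, 0)^T, error position = 8, corrected codeword c = 101001000010001

Compute s = H r^T mod 2 one row at a time:
  s_1 = 1 + 0 + 0 + 1 + 0 + 0 + 0 + 1 = 3 ≡ 1 (mod 2).
  s_2 = 0 + 0 + 1 + 0 + 0 + 0 + 0 + 1 = 2 ≡ 0 (mod 2).
  s_3 = 0 + 1 + 1 + 0 + 0 + 1 + 0 + 1 = 4 ≡ 0 (mod 2).
  s_4 = 1 + 1 + 0 + 0 + 0 + 1 + 0 + 1 = 4 ≡ 0 (mod 2).
s = (1, 0, 0, 0)^T — this equals column 8 of H (binary 1000), so error is at position 8.
Correct: flip bit 8 of r = 101001010010001 to get c = 101001000010001.


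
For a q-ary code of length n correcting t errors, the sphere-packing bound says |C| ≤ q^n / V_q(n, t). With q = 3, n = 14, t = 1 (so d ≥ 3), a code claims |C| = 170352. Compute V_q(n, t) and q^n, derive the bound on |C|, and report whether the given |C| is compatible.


V_q(n, t) = 29, q^n = 4782969, Hamming bound = 164929, |C| = 170352 > bound (violated).

Step 1: Compute V_q(n, t) = Σ_{j=0}^1 C(n, j) (q−1)^j.
  j = 0: C(14,0)·(2)^0 = 1·1 = 1.
  j = 1: C(14,1)·(2)^1 = 14·2 = 28.
  V_q(n, t) = 1 + 28 = 29.
Step 2: q^n = 3^14 = 4782969.
Step 3: Hamming bound ⌊q^n / V_q(n,t)⌋ = ⌊4782969/29⌋ = 164929.
Step 4: Compare |C| = 170352 to 164929: violated.
The claimed |C| lies above the Hamming bound, so no 3-ary code of length 14 with d ≥ 3 can have 170352 codewords.


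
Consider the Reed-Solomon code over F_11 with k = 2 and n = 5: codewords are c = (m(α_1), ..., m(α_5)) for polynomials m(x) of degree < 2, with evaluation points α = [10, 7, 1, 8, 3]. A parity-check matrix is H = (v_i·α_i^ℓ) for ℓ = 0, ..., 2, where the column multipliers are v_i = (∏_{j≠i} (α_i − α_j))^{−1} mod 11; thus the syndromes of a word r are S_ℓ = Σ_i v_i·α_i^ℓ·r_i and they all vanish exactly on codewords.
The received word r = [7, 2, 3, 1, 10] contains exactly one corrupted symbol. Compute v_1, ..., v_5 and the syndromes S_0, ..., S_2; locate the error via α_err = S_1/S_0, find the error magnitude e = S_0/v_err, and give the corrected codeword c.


S = (8, 9, 6), error at position 4, error magnitude e = 1, c = [7, 2, 3, 0, 10].

Step 1: column multipliers v_i = (∏_{j≠i}(α_i − α_j))^{−1} mod 11.
  i = 1 (α = 10): (10−7)(10−1)(10−8)(10−3) = 3·9·2·7 = 378 ≡ 4, so v_1 = 4^{−1} = 3 (mod 11).
  i = 2 (α = 7): (7−10)(7−1)(7−8)(7−3) = (−3)·6·(−1)·4 = 72 ≡ 6, so v_2 = 6^{−1} = 2 (mod 11).
  i = 3 (α = 1): (1−10)(1−7)(1−8)(1−3) = (−9)·(−6)·(−7)·(−2) = 756 ≡ 8, so v_3 = 8^{−1} = 7 (mod 11).
  i = 4 (α = 8): (8−10)(8−7)(8−1)(8−3) = (−2)·1·7·5 = −70 ≡ 7, so v_4 = 7^{−1} = 8 (mod 11).
  i = 5 (α = 3): (3−10)(3−7)(3−1)(3−8) = (−7)·(−4)·2·(−5) = −280 ≡ 6, so v_5 = 6^{−1} = 2 (mod 11).
  v = [3, 2, 7, 8, 2].
Step 2: syndromes of r = [7, 2, 3, 1, 10] (all sums mod 11).
  S_0 = Σ v_i r_i = 3·7 + 2·2 + 7·3 + 8·1 + 2·10 = 74 ≡ 8.
  S_1 = Σ v_i α_i r_i = 3·10·7 + 2·7·2 + 7·1·3 + 8·8·1 + 2·3·10 = 383 ≡ 9.
  α_i^2 mod 11 = [1, 5, 1, 9, 9].
  S_2 = Σ v_i α_i^2 r_i = 3·1·7 + 2·5·2 + 7·1·3 + 8·9·1 + 2·9·10 = 314 ≡ 6.
  S = (8, 9, 6) ≠ 0, so r is not a codeword (an error is present).
Step 3: locate the error. For a single error e at position i, S_ℓ = v_i·e·α_i^ℓ, so α_err = S_1/S_0.
  S_0^{−1} = 8^{−1} = 7 (mod 11), so α_err = 9·7 = 63 ≡ 8 = α_4. Error position i = 4.
  Consistency check: S_2/S_1 = 6·5 = 30 ≡ 8 = α_err ✓ (single-error assumption holds).
Step 4: error magnitude e = S_0/v_4 = S_0·∏_{j≠4}(α_4 − α_j) = 8·7 = 56 ≡ 1 (mod 11).
Step 5: correct position 4: c_4 = r_4 − e = 1 − 1 ≡ 0 (mod 11). Hence c = [7, 2, 3, 0, 10].
  Check: interpolating c through the α_i gives m(x) = 5 + 9·x (degree < 2) with m(α_i) = c_i for every i, so c is indeed a codeword.


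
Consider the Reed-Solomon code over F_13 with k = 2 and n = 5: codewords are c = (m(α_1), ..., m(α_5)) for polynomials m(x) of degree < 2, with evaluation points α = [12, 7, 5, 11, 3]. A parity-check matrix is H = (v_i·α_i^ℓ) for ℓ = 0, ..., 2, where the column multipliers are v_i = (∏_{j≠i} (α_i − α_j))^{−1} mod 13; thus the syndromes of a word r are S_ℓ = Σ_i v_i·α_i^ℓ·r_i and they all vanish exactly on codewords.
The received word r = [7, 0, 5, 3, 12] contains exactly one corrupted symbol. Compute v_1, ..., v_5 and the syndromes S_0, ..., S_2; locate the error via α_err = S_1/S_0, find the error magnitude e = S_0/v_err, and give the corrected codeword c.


S = (7, 8, 11), error at position 5, error magnitude e = 2, c = [7, 0, 5, 3, 10].

Step 1: column multipliers v_i = (∏_{j≠i}(α_i − α_j))^{−1} mod 13.
  i = 1 (α = 12): (12−7)(12−5)(12−11)(12−3) = 5·7·1·9 = 315 ≡ 3, so v_1 = 3^{−1} = 9 (mod 13).
  i = 2 (α = 7): (7−12)(7−5)(7−11)(7−3) = (−5)·2·(−4)·4 = 160 ≡ 4, so v_2 = 4^{−1} = 10 (mod 13).
  i = 3 (α = 5): (5−12)(5−7)(5−11)(5−3) = (−7)·(−2)·(−6)·2 = −168 ≡ 1, so v_3 = 1^{−1} = 1 (mod 13).
  i = 4 (α = 11): (11−12)(11−7)(11−5)(11−3) = (−1)·4·6·8 = −192 ≡ 3, so v_4 = 3^{−1} = 9 (mod 13).
  i = 5 (α = 3): (3−12)(3−7)(3−5)(3−11) = (−9)·(−4)·(−2)·(−8) = 576 ≡ 4, so v_5 = 4^{−1} = 10 (mod 13).
  v = [9, 10, 1, 9, 10].
Step 2: syndromes of r = [7, 0, 5, 3, 12] (all sums mod 13).
  S_0 = Σ v_i r_i = 9·7 + 10·0 + 1·5 + 9·3 + 10·12 = 215 ≡ 7.
  S_1 = Σ v_i α_i r_i = 9·12·7 + 10·7·0 + 1·5·5 + 9·11·3 + 10·3·12 = 1438 ≡ 8.
  α_i^2 mod 13 = [1, 10, 12, 4, 9].
  S_2 = Σ v_i α_i^2 r_i = 9·1·7 + 10·10·0 + 1·12·5 + 9·4·3 + 10·9·12 = 1311 ≡ 11.
  S = (7, 8, 11) ≠ 0, so r is not a codeword (an error is present).
Step 3: locate the error. For a single error e at position i, S_ℓ = v_i·e·α_i^ℓ, so α_err = S_1/S_0.
  S_0^{−1} = 7^{−1} = 2 (mod 13), so α_err = 8·2 = 16 ≡ 3 = α_5. Error position i = 5.
  Consistency check: S_2/S_1 = 11·5 = 55 ≡ 3 = α_err ✓ (single-error assumption holds).
Step 4: error magnitude e = S_0/v_5 = S_0·∏_{j≠5}(α_5 − α_j) = 7·4 = 28 ≡ 2 (mod 13).
Step 5: correct position 5: c_5 = r_5 − e = 12 − 2 ≡ 10 (mod 13). Hence c = [7, 0, 5, 3, 10].
  Check: interpolating c through the α_i gives m(x) = 11 + 4·x (degree < 2) with m(α_i) = c_i for every i, so c is indeed a codeword.


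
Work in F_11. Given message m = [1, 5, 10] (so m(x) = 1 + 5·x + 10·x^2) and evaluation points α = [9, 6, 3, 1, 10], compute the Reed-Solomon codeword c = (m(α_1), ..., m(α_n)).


c = [9, 6, 7, 5, 6]

Message polynomial: m(x) = 1 + 5·x + 10·x^2 (mod 11).
For each evaluation point α_i, compute m(α_i) mod 11:
  α_1 = 9: Horner steps 10 → 7 → 9, so m(9) = 9.
  α_2 = 6: Horner steps 10 → 10 → 6, so m(6) = 6.
  α_3 = 3: Horner steps 10 → 2 → 7, so m(3) = 7.
  α_4 = 1: Horner steps 10 → 4 → 5, so m(1) = 5.
  α_5 = 10: Horner steps 10 → 6 → 6, so m(10) = 6.
Codeword c = [9, 6, 7, 5, 6] ∈ F_11^5.


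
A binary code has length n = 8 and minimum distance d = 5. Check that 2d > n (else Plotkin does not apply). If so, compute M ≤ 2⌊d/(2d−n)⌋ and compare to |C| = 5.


Plotkin bound M ≤ 4; given |C| = 5 > bound (violated).

Check applicability: 2d = 10, n = 8.
2d − n = 2 > 0, so Plotkin applies.
Compute d/(2d−n) = 5/2 ≈ 2.5000.
⌊d/(2d−n)⌋ = 2.
Plotkin bound: M ≤ 2·2 = 4.
Given |C| = 5, check: VIOLATED.
This |C| is above the Plotkin bound, so no binary code with n = 8, d = 5 and 5 codewords exists.


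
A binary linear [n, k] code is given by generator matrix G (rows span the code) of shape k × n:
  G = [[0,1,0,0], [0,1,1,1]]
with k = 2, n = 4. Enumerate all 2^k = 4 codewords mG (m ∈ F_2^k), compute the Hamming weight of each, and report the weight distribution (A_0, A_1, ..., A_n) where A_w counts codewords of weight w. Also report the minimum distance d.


Weight distribution: A_0 = 1, A_1 = 1, A_2 = 1, A_3 = 1. Minimum distance d = 1.

Enumerate all 2^2 = 4 messages m ∈ F_2^2.
For each, compute codeword c = mG in F_2^4, then tally its weight.
  m = 00 → c = 0000, weight = 0.
  m = 10 → c = 0100, weight = 1.
  m = 01 → c = 0111, weight = 3.
  m = 11 → c = 0011, weight = 2.
Tally weights:
  weight 0: 1 codewords.
  weight 1: 1 codewords.
  weight 2: 1 codewords.
  weight 3: 1 codewords.
Minimum distance d = smallest w > 0 with A_w > 0 = 1.
Sanity: Σ A_w = 4 = 2^2 = 4 ✓.


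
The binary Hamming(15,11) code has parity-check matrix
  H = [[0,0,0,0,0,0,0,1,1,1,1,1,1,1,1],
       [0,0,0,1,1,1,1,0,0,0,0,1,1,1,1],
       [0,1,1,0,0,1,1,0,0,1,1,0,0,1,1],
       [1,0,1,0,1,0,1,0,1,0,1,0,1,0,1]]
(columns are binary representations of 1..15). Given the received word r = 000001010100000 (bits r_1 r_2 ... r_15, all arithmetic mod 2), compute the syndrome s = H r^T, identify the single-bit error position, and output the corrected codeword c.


s = (0, 1, 0, 0)^T, error position = 4, corrected codeword c = 000101010100000

Compute s = H r^T mod 2 one row at a time:
  s_1 = 1 + 0 + 1 + 0 + 0 + 0 + 0 + 0 = 2 ≡ 0 (mod 2).
  s_2 = 0 + 0 + 1 + 0 + 0 + 0 + 0 + 0 = 1 ≡ 1 (mod 2).
  s_3 = 0 + 0 + 1 + 0 + 1 + 0 + 0 + 0 = 2 ≡ 0 (mod 2).
  s_4 = 0 + 0 + 0 + 0 + 0 + 0 + 0 + 0 = 0 ≡ 0 (mod 2).
s = (0, 1, 0, 0)^T — this equals column 4 of H (binary 0100), so error is at position 4.
Correct: flip bit 4 of r = 000001010100000 to get c = 000101010100000.


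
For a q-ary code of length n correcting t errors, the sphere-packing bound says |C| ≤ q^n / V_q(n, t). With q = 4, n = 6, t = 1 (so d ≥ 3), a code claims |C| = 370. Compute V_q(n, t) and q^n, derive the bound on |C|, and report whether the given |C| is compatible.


V_q(n, t) = 19, q^n = 4096, Hamming bound = 215, |C| = 370 > bound (violated).

Step 1: Compute V_q(n, t) = Σ_{j=0}^1 C(n, j) (q−1)^j.
  j = 0: C(6,0)·(3)^0 = 1·1 = 1.
  j = 1: C(6,1)·(3)^1 = 6·3 = 18.
  V_q(n, t) = 1 + 18 = 19.
Step 2: q^n = 4^6 = 4096.
Step 3: Hamming bound ⌊q^n / V_q(n,t)⌋ = ⌊4096/19⌋ = 215.
Step 4: Compare |C| = 370 to 215: violated.
The claimed |C| lies above the Hamming bound, so no 4-ary code of length 6 with d ≥ 3 can have 370 codewords.


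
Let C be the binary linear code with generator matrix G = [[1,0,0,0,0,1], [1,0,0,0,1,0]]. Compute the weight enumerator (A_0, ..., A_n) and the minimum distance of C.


Weight distribution: A_0 = 1, A_2 = 3. Minimum distance d = 2.

Enumerate all 2^2 = 4 messages m ∈ F_2^2.
For each, compute codeword c = mG in F_2^6, then tally its weight.
  m = 00 → c = 000000, weight = 0.
  m = 10 → c = 100001, weight = 2.
  m = 01 → c = 100010, weight = 2.
  m = 11 → c = 000011, weight = 2.
Tally weights:
  weight 0: 1 codewords.
  weight 2: 3 codewords.
Minimum distance d = smallest w > 0 with A_w > 0 = 2.
Sanity: Σ A_w = 4 = 2^2 = 4 ✓.


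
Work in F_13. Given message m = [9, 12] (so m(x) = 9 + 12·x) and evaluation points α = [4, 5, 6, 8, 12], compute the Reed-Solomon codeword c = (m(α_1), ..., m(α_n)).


c = [5, 4, 3, 1, 10]

Message polynomial: m(x) = 9 + 12·x (mod 13).
For each evaluation point α_i, compute m(α_i) mod 13:
  α_1 = 4: Horner steps 12 → 5, so m(4) = 5.
  α_2 = 5: Horner steps 12 → 4, so m(5) = 4.
  α_3 = 6: Horner steps 12 → 3, so m(6) = 3.
  α_4 = 8: Horner steps 12 → 1, so m(8) = 1.
  α_5 = 12: Horner steps 12 → 10, so m(12) = 10.
Codeword c = [5, 4, 3, 1, 10] ∈ F_13^5.


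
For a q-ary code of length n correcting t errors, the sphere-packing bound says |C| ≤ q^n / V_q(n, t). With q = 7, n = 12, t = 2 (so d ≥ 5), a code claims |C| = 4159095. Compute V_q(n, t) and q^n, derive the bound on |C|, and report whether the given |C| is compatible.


V_q(n, t) = 2449, q^n = 13841287201, Hamming bound = 5651811, |C| = 4159095 ≤ bound (satisfied).

Step 1: Compute V_q(n, t) = Σ_{j=0}^2 C(n, j) (q−1)^j.
  j = 0: C(12,0)·(6)^0 = 1·1 = 1.
  j = 1: C(12,1)·(6)^1 = 12·6 = 72.
  j = 2: C(12,2)·(6)^2 = 66·36 = 2376.
  V_q(n, t) = 1 + 72 + 2376 = 2449.
Step 2: q^n = 7^12 = 13841287201.
Step 3: Hamming bound ⌊q^n / V_q(n,t)⌋ = ⌊13841287201/2449⌋ = 5651811.
Step 4: Compare |C| = 4159095 to 5651811: satisfied.
The claimed |C| lies below the Hamming bound.


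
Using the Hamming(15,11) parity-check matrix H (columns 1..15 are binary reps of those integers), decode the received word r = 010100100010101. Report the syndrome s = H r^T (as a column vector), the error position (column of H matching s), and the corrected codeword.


s = (1, 0, 0, 0)^T, error position = 8, corrected codeword c = 010100110010101

Compute s = H r^T mod 2 one row at a time:
  s_1 = 0 + 0 + 0 + 1 + 0 + 1 + 0 + 1 = 3 ≡ 1 (mod 2).
  s_2 = 1 + 0 + 0 + 1 + 0 + 1 + 0 + 1 = 4 ≡ 0 (mod 2).
  s_3 = 1 + 0 + 0 + 1 + 0 + 1 + 0 + 1 = 4 ≡ 0 (mod 2).
  s_4 = 0 + 0 + 0 + 1 + 0 + 1 + 1 + 1 = 4 ≡ 0 (mod 2).
s = (1, 0, 0, 0)^T — this equals column 8 of H (binary 1000), so error is at position 8.
Correct: flip bit 8 of r = 010100100010101 to get c = 010100110010101.


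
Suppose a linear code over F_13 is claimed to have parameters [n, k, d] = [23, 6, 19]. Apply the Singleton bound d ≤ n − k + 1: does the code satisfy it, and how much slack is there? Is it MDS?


Singleton RHS = n − k + 1 = 18, slack = -1, bound violated (no such code; not MDS).

Singleton bound: d ≤ n − k + 1.
Here n = 23, k = 6, so n − k + 1 = 18.
Given d = 19, check d ≤ 18: NO.
Slack = (n − k + 1) − d = -1.
The slack is negative: d = 19 exceeds n − k + 1 = 18 by 1, so the Singleton bound is violated and no linear [23, 6, 19]_13 code can exist. In particular it is not MDS (MDS requires d = n − k + 1 exactly).
Description: the claimed parameters are [23, 6, 19]_13; such a code would be impossible (violates the Singleton bound).


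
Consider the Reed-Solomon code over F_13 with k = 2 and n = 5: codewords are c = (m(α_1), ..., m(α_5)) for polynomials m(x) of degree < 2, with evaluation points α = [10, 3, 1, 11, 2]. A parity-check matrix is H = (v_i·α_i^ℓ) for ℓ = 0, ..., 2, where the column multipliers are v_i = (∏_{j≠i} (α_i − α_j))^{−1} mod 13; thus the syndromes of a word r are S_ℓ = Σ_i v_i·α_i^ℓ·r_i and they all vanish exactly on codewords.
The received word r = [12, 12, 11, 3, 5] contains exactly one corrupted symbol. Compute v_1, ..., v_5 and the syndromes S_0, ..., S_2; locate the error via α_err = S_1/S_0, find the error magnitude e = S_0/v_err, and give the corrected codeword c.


S = (1, 10, 9), error at position 1, error magnitude e = 3, c = [9, 12, 11, 3, 5].

Step 1: column multipliers v_i = (∏_{j≠i}(α_i − α_j))^{−1} mod 13.
  i = 1 (α = 10): (10−3)(10−1)(10−11)(10−2) = 7·9·(−1)·8 = −504 ≡ 3, so v_1 = 3^{−1} = 9 (mod 13).
  i = 2 (α = 3): (3−10)(3−1)(3−11)(3−2) = (−7)·2·(−8)·1 = 112 ≡ 8, so v_2 = 8^{−1} = 5 (mod 13).
  i = 3 (α = 1): (1−10)(1−3)(1−11)(1−2) = (−9)·(−2)·(−10)·(−1) = 180 ≡ 11, so v_3 = 11^{−1} = 6 (mod 13).
  i = 4 (α = 11): (11−10)(11−3)(11−1)(11−2) = 1·8·10·9 = 720 ≡ 5, so v_4 = 5^{−1} = 8 (mod 13).
  i = 5 (α = 2): (2−10)(2−3)(2−1)(2−11) = (−8)·(−1)·1·(−9) = −72 ≡ 6, so v_5 = 6^{−1} = 11 (mod 13).
  v = [9, 5, 6, 8, 11].
Step 2: syndromes of r = [12, 12, 11, 3, 5] (all sums mod 13).
  S_0 = Σ v_i r_i = 9·12 + 5·12 + 6·11 + 8·3 + 11·5 = 313 ≡ 1.
  S_1 = Σ v_i α_i r_i = 9·10·12 + 5·3·12 + 6·1·11 + 8·11·3 + 11·2·5 = 1700 ≡ 10.
  α_i^2 mod 13 = [9, 9, 1, 4, 4].
  S_2 = Σ v_i α_i^2 r_i = 9·9·12 + 5·9·12 + 6·1·11 + 8·4·3 + 11·4·5 = 1894 ≡ 9.
  S = (1, 10, 9) ≠ 0, so r is not a codeword (an error is present).
Step 3: locate the error. For a single error e at position i, S_ℓ = v_i·e·α_i^ℓ, so α_err = S_1/S_0.
  S_0^{−1} = 1^{−1} = 1 (mod 13), so α_err = 10·1 = 10 ≡ 10 = α_1. Error position i = 1.
  Consistency check: S_2/S_1 = 9·4 = 36 ≡ 10 = α_err ✓ (single-error assumption holds).
Step 4: error magnitude e = S_0/v_1 = S_0·∏_{j≠1}(α_1 − α_j) = 1·3 = 3 ≡ 3 (mod 13).
Step 5: correct position 1: c_1 = r_1 − e = 12 − 3 ≡ 9 (mod 13). Hence c = [9, 12, 11, 3, 5].
  Check: interpolating c through the α_i gives m(x) = 4 + 7·x (degree < 2) with m(α_i) = c_i for every i, so c is indeed a codeword.


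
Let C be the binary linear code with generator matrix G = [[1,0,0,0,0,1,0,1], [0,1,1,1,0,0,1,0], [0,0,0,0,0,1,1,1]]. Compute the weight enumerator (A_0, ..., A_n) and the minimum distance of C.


Weight distribution: A_0 = 1, A_2 = 1, A_3 = 2, A_4 = 2, A_5 = 1, A_7 = 1. Minimum distance d = 2.

Enumerate all 2^3 = 8 messages m ∈ F_2^3.
For each, compute codeword c = mG in F_2^8, then tally its weight.
  m = 000 → c = 00000000, weight = 0.
  m = 100 → c = 10000101, weight = 3.
  m = 010 → c = 01110010, weight = 4.
  m = 110 → c = 11110111, weight = 7.
  m = 001 → c = 00000111, weight = 3.
  m = 101 → c = 10000010, weight = 2.
  m = 011 → c = 01110101, weight = 5.
  m = 111 → c = 11110000, weight = 4.
Tally weights:
  weight 0: 1 codewords.
  weight 2: 1 codewords.
  weight 3: 2 codewords.
  weight 4: 2 codewords.
  weight 5: 1 codewords.
  weight 7: 1 codewords.
Minimum distance d = smallest w > 0 with A_w > 0 = 2.
Sanity: Σ A_w = 8 = 2^3 = 8 ✓.


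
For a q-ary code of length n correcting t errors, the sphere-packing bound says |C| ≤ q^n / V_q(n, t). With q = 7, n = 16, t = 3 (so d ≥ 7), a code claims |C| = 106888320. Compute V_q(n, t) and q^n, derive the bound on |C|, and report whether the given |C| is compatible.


V_q(n, t) = 125377, q^n = 33232930569601, Hamming bound = 265064011, |C| = 106888320 ≤ bound (satisfied).

Step 1: Compute V_q(n, t) = Σ_{j=0}^3 C(n, j) (q−1)^j.
  j = 0: C(16,0)·(6)^0 = 1·1 = 1.
  j = 1: C(16,1)·(6)^1 = 16·6 = 96.
  j = 2: C(16,2)·(6)^2 = 120·36 = 4320.
  j = 3: C(16,3)·(6)^3 = 560·216 = 120960.
  V_q(n, t) = 1 + 96 + 4320 + 120960 = 125377.
Step 2: q^n = 7^16 = 33232930569601.
Step 3: Hamming bound ⌊q^n / V_q(n,t)⌋ = ⌊33232930569601/125377⌋ = 265064011.
Step 4: Compare |C| = 106888320 to 265064011: satisfied.
The claimed |C| lies below the Hamming bound.


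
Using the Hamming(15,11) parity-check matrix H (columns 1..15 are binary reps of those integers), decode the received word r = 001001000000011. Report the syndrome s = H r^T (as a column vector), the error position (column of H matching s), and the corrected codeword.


s = (0, 1, 0, 0)^T, error position = 4, corrected codeword c = 001101000000011

Compute s = H r^T mod 2 one row at a time:
  s_1 = 0 + 0 + 0 + 0 + 0 + 0 + 1 + 1 = 2 ≡ 0 (mod 2).
  s_2 = 0 + 0 + 1 + 0 + 0 + 0 + 1 + 1 = 3 ≡ 1 (mod 2).
  s_3 = 0 + 1 + 1 + 0 + 0 + 0 + 1 + 1 = 4 ≡ 0 (mod 2).
  s_4 = 0 + 1 + 0 + 0 + 0 + 0 + 0 + 1 = 2 ≡ 0 (mod 2).
s = (0, 1, 0, 0)^T — this equals column 4 of H (binary 0100), so error is at position 4.
Correct: flip bit 4 of r = 001001000000011 to get c = 001101000000011.


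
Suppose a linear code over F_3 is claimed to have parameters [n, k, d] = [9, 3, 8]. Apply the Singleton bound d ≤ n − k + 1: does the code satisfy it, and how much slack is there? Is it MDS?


Singleton RHS = n − k + 1 = 7, slack = -1, bound violated (no such code; not MDS).

Singleton bound: d ≤ n − k + 1.
Here n = 9, k = 3, so n − k + 1 = 7.
Given d = 8, check d ≤ 7: NO.
Slack = (n − k + 1) − d = -1.
The slack is negative: d = 8 exceeds n − k + 1 = 7 by 1, so the Singleton bound is violated and no linear [9, 3, 8]_3 code can exist. In particular it is not MDS (MDS requires d = n − k + 1 exactly).
Description: the claimed parameters are [9, 3, 8]_3; such a code would be impossible (violates the Singleton bound).


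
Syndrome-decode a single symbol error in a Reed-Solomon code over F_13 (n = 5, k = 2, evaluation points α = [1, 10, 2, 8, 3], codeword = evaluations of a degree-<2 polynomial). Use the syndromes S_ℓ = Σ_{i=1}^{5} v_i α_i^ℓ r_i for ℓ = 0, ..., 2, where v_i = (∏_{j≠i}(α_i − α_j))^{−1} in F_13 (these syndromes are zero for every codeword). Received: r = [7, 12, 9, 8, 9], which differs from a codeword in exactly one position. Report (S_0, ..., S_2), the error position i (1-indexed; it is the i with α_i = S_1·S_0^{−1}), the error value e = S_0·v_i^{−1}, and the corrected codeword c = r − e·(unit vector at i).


S = (10, 4, 12), error at position 5, error magnitude e = 11, c = [7, 12, 9, 8, 11].

Step 1: column multipliers v_i = (∏_{j≠i}(α_i − α_j))^{−1} mod 13.
  i = 1 (α = 1): (1−10)(1−2)(1−8)(1−3) = (−9)·(−1)·(−7)·(−2) = 126 ≡ 9, so v_1 = 9^{−1} = 3 (mod 13).
  i = 2 (α = 10): (10−1)(10−2)(10−8)(10−3) = 9·8·2·7 = 1008 ≡ 7, so v_2 = 7^{−1} = 2 (mod 13).
  i = 3 (α = 2): (2−1)(2−10)(2−8)(2−3) = 1·(−8)·(−6)·(−1) = −48 ≡ 4, so v_3 = 4^{−1} = 10 (mod 13).
  i = 4 (α = 8): (8−1)(8−10)(8−2)(8−3) = 7·(−2)·6·5 = −420 ≡ 9, so v_4 = 9^{−1} = 3 (mod 13).
  i = 5 (α = 3): (3−1)(3−10)(3−2)(3−8) = 2·(−7)·1·(−5) = 70 ≡ 5, so v_5 = 5^{−1} = 8 (mod 13).
  v = [3, 2, 10, 3, 8].
Step 2: syndromes of r = [7, 12, 9, 8, 9] (all sums mod 13).
  S_0 = Σ v_i r_i = 3·7 + 2·12 + 10·9 + 3·8 + 8·9 = 231 ≡ 10.
  S_1 = Σ v_i α_i r_i = 3·1·7 + 2·10·12 + 10·2·9 + 3·8·8 + 8·3·9 = 849 ≡ 4.
  α_i^2 mod 13 = [1, 9, 4, 12, 9].
  S_2 = Σ v_i α_i^2 r_i = 3·1·7 + 2·9·12 + 10·4·9 + 3·12·8 + 8·9·9 = 1533 ≡ 12.
  S = (10, 4, 12) ≠ 0, so r is not a codeword (an error is present).
Step 3: locate the error. For a single error e at position i, S_ℓ = v_i·e·α_i^ℓ, so α_err = S_1/S_0.
  S_0^{−1} = 10^{−1} = 4 (mod 13), so α_err = 4·4 = 16 ≡ 3 = α_5. Error position i = 5.
  Consistency check: S_2/S_1 = 12·10 = 120 ≡ 3 = α_err ✓ (single-error assumption holds).
Step 4: error magnitude e = S_0/v_5 = S_0·∏_{j≠5}(α_5 − α_j) = 10·5 = 50 ≡ 11 (mod 13).
Step 5: correct position 5: c_5 = r_5 − e = 9 − 11 ≡ 11 (mod 13). Hence c = [7, 12, 9, 8, 11].
  Check: interpolating c through the α_i gives m(x) = 5 + 2·x (degree < 2) with m(α_i) = c_i for every i, so c is indeed a codeword.


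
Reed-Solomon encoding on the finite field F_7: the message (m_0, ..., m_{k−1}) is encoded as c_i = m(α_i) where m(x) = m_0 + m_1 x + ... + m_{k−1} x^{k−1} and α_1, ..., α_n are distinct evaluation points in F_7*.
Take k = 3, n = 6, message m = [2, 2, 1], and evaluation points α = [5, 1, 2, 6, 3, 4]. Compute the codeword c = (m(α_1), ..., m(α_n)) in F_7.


c = [2, 5, 3, 1, 3, 5]

Message polynomial: m(x) = 2 + 2·x + 1·x^2 (mod 7).
For each evaluation point α_i, compute m(α_i) mod 7:
  α_1 = 5: Horner steps 1 → 0 → 2, so m(5) = 2.
  α_2 = 1: Horner steps 1 → 3 → 5, so m(1) = 5.
  α_3 = 2: Horner steps 1 → 4 → 3, so m(2) = 3.
  α_4 = 6: Horner steps 1 → 1 → 1, so m(6) = 1.
  α_5 = 3: Horner steps 1 → 5 → 3, so m(3) = 3.
  α_6 = 4: Horner steps 1 → 6 → 5, so m(4) = 5.
Codeword c = [2, 5, 3, 1, 3, 5] ∈ F_7^6.


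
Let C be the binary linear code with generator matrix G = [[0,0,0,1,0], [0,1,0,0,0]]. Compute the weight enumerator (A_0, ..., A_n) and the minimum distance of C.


Weight distribution: A_0 = 1, A_1 = 2, A_2 = 1. Minimum distance d = 1.

Enumerate all 2^2 = 4 messages m ∈ F_2^2.
For each, compute codeword c = mG in F_2^5, then tally its weight.
  m = 00 → c = 00000, weight = 0.
  m = 10 → c = 00010, weight = 1.
  m = 01 → c = 01000, weight = 1.
  m = 11 → c = 01010, weight = 2.
Tally weights:
  weight 0: 1 codewords.
  weight 1: 2 codewords.
  weight 2: 1 codewords.
Minimum distance d = smallest w > 0 with A_w > 0 = 1.
Sanity: Σ A_w = 4 = 2^2 = 4 ✓.


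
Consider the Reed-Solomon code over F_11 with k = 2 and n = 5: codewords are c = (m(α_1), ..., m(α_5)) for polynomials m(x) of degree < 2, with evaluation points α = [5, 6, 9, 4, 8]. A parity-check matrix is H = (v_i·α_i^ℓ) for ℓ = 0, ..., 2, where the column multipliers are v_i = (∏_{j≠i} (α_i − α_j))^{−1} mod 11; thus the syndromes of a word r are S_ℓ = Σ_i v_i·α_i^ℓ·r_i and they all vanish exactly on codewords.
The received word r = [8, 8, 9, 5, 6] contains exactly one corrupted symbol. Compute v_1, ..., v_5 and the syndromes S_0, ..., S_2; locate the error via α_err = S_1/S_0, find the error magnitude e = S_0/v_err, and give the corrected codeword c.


S = (8, 4, 2), error at position 2, error magnitude e = 8, c = [8, 0, 9, 5, 6].

Step 1: column multipliers v_i = (∏_{j≠i}(α_i − α_j))^{−1} mod 11.
  i = 1 (α = 5): (5−6)(5−9)(5−4)(5−8) = (−1)·(−4)·1·(−3) = −12 ≡ 10, so v_1 = 10^{−1} = 10 (mod 11).
  i = 2 (α = 6): (6−5)(6−9)(6−4)(6−8) = 1·(−3)·2·(−2) = 12 ≡ 1, so v_2 = 1^{−1} = 1 (mod 11).
  i = 3 (α = 9): (9−5)(9−6)(9−4)(9−8) = 4·3·5·1 = 60 ≡ 5, so v_3 = 5^{−1} = 9 (mod 11).
  i = 4 (α = 4): (4−5)(4−6)(4−9)(4−8) = (−1)·(−2)·(−5)·(−4) = 40 ≡ 7, so v_4 = 7^{−1} = 8 (mod 11).
  i = 5 (α = 8): (8−5)(8−6)(8−9)(8−4) = 3·2·(−1)·4 = −24 ≡ 9, so v_5 = 9^{−1} = 5 (mod 11).
  v = [10, 1, 9, 8, 5].
Step 2: syndromes of r = [8, 8, 9, 5, 6] (all sums mod 11).
  S_0 = Σ v_i r_i = 10·8 + 1·8 + 9·9 + 8·5 + 5·6 = 239 ≡ 8.
  S_1 = Σ v_i α_i r_i = 10·5·8 + 1·6·8 + 9·9·9 + 8·4·5 + 5·8·6 = 1577 ≡ 4.
  α_i^2 mod 11 = [3, 3, 4, 5, 9].
  S_2 = Σ v_i α_i^2 r_i = 10·3·8 + 1·3·8 + 9·4·9 + 8·5·5 + 5·9·6 = 1058 ≡ 2.
  S = (8, 4, 2) ≠ 0, so r is not a codeword (an error is present).
Step 3: locate the error. For a single error e at position i, S_ℓ = v_i·e·α_i^ℓ, so α_err = S_1/S_0.
  S_0^{−1} = 8^{−1} = 7 (mod 11), so α_err = 4·7 = 28 ≡ 6 = α_2. Error position i = 2.
  Consistency check: S_2/S_1 = 2·3 = 6 ≡ 6 = α_err ✓ (single-error assumption holds).
Step 4: error magnitude e = S_0/v_2 = S_0·∏_{j≠2}(α_2 − α_j) = 8·1 = 8 ≡ 8 (mod 11).
Step 5: correct position 2: c_2 = r_2 − e = 8 − 8 ≡ 0 (mod 11). Hence c = [8, 0, 9, 5, 6].
  Check: interpolating c through the α_i gives m(x) = 4 + 3·x (degree < 2) with m(α_i) = c_i for every i, so c is indeed a codeword.


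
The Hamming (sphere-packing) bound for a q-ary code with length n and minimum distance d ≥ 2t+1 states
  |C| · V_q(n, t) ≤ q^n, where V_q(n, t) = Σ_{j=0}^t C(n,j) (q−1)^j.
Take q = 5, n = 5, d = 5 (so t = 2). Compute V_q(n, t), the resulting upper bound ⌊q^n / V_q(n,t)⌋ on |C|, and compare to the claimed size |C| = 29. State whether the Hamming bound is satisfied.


V_q(n, t) = 181, q^n = 3125, Hamming bound = 17, |C| = 29 > bound (violated).

Step 1: Compute V_q(n, t) = Σ_{j=0}^2 C(n, j) (q−1)^j.
  j = 0: C(5,0)·(4)^0 = 1·1 = 1.
  j = 1: C(5,1)·(4)^1 = 5·4 = 20.
  j = 2: C(5,2)·(4)^2 = 10·16 = 160.
  V_q(n, t) = 1 + 20 + 160 = 181.
Step 2: q^n = 5^5 = 3125.
Step 3: Hamming bound ⌊q^n / V_q(n,t)⌋ = ⌊3125/181⌋ = 17.
Step 4: Compare |C| = 29 to 17: violated.
The claimed |C| lies above the Hamming bound, so no 5-ary code of length 5 with d ≥ 5 can have 29 codewords.


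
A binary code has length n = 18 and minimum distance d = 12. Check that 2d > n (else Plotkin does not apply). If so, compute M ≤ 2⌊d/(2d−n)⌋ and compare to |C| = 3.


Plotkin bound M ≤ 4; given |C| = 3 ≤ bound (satisfied).

Check applicability: 2d = 24, n = 18.
2d − n = 6 > 0, so Plotkin applies.
Compute d/(2d−n) = 12/6 ≈ 2.0000.
⌊d/(2d−n)⌋ = 2.
Plotkin bound: M ≤ 2·2 = 4.
Given |C| = 3, check: satisfied.
This |C| is below the Plotkin bound.


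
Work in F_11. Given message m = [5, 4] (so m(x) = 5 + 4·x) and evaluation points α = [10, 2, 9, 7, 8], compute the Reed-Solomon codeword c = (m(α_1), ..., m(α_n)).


c = [1, 2, 8, 0, 4]

Message polynomial: m(x) = 5 + 4·x (mod 11).
For each evaluation point α_i, compute m(α_i) mod 11:
  α_1 = 10: Horner steps 4 → 1, so m(10) = 1.
  α_2 = 2: Horner steps 4 → 2, so m(2) = 2.
  α_3 = 9: Horner steps 4 → 8, so m(9) = 8.
  α_4 = 7: Horner steps 4 → 0, so m(7) = 0.
  α_5 = 8: Horner steps 4 → 4, so m(8) = 4.
Codeword c = [1, 2, 8, 0, 4] ∈ F_11^5.


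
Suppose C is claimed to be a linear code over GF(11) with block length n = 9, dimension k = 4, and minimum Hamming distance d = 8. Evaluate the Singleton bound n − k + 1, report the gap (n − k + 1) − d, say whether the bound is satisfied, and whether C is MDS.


Singleton RHS = n − k + 1 = 6, slack = -2, bound violated (no such code; not MDS).

Singleton bound: d ≤ n − k + 1.
Here n = 9, k = 4, so n − k + 1 = 6.
Given d = 8, check d ≤ 6: NO.
Slack = (n − k + 1) − d = -2.
The slack is negative: d = 8 exceeds n − k + 1 = 6 by 2, so the Singleton bound is violated and no linear [9, 4, 8]_11 code can exist. In particular it is not MDS (MDS requires d = n − k + 1 exactly).
Description: the claimed parameters are [9, 4, 8]_11; such a code would be impossible (violates the Singleton bound).


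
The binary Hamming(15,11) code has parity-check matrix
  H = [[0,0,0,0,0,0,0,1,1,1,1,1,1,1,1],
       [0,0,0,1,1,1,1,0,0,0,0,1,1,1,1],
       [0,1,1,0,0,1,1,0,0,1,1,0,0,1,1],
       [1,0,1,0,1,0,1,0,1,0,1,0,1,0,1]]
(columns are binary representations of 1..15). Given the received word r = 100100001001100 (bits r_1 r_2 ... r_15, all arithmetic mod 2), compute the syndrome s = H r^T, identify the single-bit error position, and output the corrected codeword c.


s = (1, 1, 0, 1)^T, error position = 13, corrected codeword c = 100100001001000

Compute s = H r^T mod 2 one row at a time:
  s_1 = 0 + 1 + 0 + 0 + 1 + 1 + 0 + 0 = 3 ≡ 1 (mod 2).
  s_2 = 1 + 0 + 0 + 0 + 1 + 1 + 0 + 0 = 3 ≡ 1 (mod 2).
  s_3 = 0 + 0 + 0 + 0 + 0 + 0 + 0 + 0 = 0 ≡ 0 (mod 2).
  s_4 = 1 + 0 + 0 + 0 + 1 + 0 + 1 + 0 = 3 ≡ 1 (mod 2).
s = (1, 1, 0, 1)^T — this equals column 13 of H (binary 1101), so error is at position 13.
Correct: flip bit 13 of r = 100100001001100 to get c = 100100001001000.


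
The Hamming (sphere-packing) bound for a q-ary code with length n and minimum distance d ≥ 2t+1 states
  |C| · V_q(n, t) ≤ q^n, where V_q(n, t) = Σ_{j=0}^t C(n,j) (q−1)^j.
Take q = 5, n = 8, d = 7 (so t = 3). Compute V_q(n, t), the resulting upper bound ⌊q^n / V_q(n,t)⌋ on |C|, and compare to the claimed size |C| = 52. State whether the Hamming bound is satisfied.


V_q(n, t) = 4065, q^n = 390625, Hamming bound = 96, |C| = 52 ≤ bound (satisfied).

Step 1: Compute V_q(n, t) = Σ_{j=0}^3 C(n, j) (q−1)^j.
  j = 0: C(8,0)·(4)^0 = 1·1 = 1.
  j = 1: C(8,1)·(4)^1 = 8·4 = 32.
  j = 2: C(8,2)·(4)^2 = 28·16 = 448.
  j = 3: C(8,3)·(4)^3 = 56·64 = 3584.
  V_q(n, t) = 1 + 32 + 448 + 3584 = 4065.
Step 2: q^n = 5^8 = 390625.
Step 3: Hamming bound ⌊q^n / V_q(n,t)⌋ = ⌊390625/4065⌋ = 96.
Step 4: Compare |C| = 52 to 96: satisfied.
The claimed |C| lies below the Hamming bound.


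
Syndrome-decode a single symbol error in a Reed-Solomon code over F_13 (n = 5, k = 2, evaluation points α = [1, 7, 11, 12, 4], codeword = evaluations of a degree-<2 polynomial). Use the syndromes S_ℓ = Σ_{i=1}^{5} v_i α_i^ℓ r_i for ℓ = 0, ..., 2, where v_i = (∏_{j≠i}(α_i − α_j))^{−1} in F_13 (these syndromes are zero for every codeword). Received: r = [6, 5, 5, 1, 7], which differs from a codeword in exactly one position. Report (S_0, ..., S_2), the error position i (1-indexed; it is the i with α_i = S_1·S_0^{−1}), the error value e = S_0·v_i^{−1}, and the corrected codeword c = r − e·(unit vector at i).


S = (4, 2, 1), error at position 2, error magnitude e = 10, c = [6, 8, 5, 1, 7].

Step 1: column multipliers v_i = (∏_{j≠i}(α_i − α_j))^{−1} mod 13.
  i = 1 (α = 1): (1−7)(1−11)(1−12)(1−4) = (−6)·(−10)·(−11)·(−3) = 1980 ≡ 4, so v_1 = 4^{−1} = 10 (mod 13).
  i = 2 (α = 7): (7−1)(7−11)(7−12)(7−4) = 6·(−4)·(−5)·3 = 360 ≡ 9, so v_2 = 9^{−1} = 3 (mod 13).
  i = 3 (α = 11): (11−1)(11−7)(11−12)(11−4) = 10·4·(−1)·7 = −280 ≡ 6, so v_3 = 6^{−1} = 11 (mod 13).
  i = 4 (α = 12): (12−1)(12−7)(12−11)(12−4) = 11·5·1·8 = 440 ≡ 11, so v_4 = 11^{−1} = 6 (mod 13).
  i = 5 (α = 4): (4−1)(4−7)(4−11)(4−12) = 3·(−3)·(−7)·(−8) = −504 ≡ 3, so v_5 = 3^{−1} = 9 (mod 13).
  v = [10, 3, 11, 6, 9].
Step 2: syndromes of r = [6, 5, 5, 1, 7] (all sums mod 13).
  S_0 = Σ v_i r_i = 10·6 + 3·5 + 11·5 + 6·1 + 9·7 = 199 ≡ 4.
  S_1 = Σ v_i α_i r_i = 10·1·6 + 3·7·5 + 11·11·5 + 6·12·1 + 9·4·7 = 1094 ≡ 2.
  α_i^2 mod 13 = [1, 10, 4, 1, 3].
  S_2 = Σ v_i α_i^2 r_i = 10·1·6 + 3·10·5 + 11·4·5 + 6·1·1 + 9·3·7 = 625 ≡ 1.
  S = (4, 2, 1) ≠ 0, so r is not a codeword (an error is present).
Step 3: locate the error. For a single error e at position i, S_ℓ = v_i·e·α_i^ℓ, so α_err = S_1/S_0.
  S_0^{−1} = 4^{−1} = 10 (mod 13), so α_err = 2·10 = 20 ≡ 7 = α_2. Error position i = 2.
  Consistency check: S_2/S_1 = 1·7 = 7 ≡ 7 = α_err ✓ (single-error assumption holds).
Step 4: error magnitude e = S_0/v_2 = S_0·∏_{j≠2}(α_2 − α_j) = 4·9 = 36 ≡ 10 (mod 13).
Step 5: correct position 2: c_2 = r_2 − e = 5 − 10 ≡ 8 (mod 13). Hence c = [6, 8, 5, 1, 7].
  Check: interpolating c through the α_i gives m(x) = 10 + 9·x (degree < 2) with m(α_i) = c_i for every i, so c is indeed a codeword.


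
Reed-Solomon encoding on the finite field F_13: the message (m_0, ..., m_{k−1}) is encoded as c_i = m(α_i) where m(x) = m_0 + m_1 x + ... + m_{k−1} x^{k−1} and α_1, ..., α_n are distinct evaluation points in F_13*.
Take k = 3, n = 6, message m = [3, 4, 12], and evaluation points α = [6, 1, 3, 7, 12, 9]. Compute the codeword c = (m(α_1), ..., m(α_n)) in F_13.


c = [4, 6, 6, 8, 11, 10]

Message polynomial: m(x) = 3 + 4·x + 12·x^2 (mod 13).
For each evaluation point α_i, compute m(α_i) mod 13:
  α_1 = 6: Horner steps 12 → 11 → 4, so m(6) = 4.
  α_2 = 1: Horner steps 12 → 3 → 6, so m(1) = 6.
  α_3 = 3: Horner steps 12 → 1 → 6, so m(3) = 6.
  α_4 = 7: Horner steps 12 → 10 → 8, so m(7) = 8.
  α_5 = 12: Horner steps 12 → 5 → 11, so m(12) = 11.
  α_6 = 9: Horner steps 12 → 8 → 10, so m(9) = 10.
Codeword c = [4, 6, 6, 8, 11, 10] ∈ F_13^6.


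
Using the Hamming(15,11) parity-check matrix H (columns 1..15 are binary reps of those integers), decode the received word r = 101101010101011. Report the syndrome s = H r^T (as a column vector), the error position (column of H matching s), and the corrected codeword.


s = (1, 1, 1, 1)^T, error position = 15, corrected codeword c = 101101010101010

Compute s = H r^T mod 2 one row at a time:
  s_1 = 1 + 0 + 1 + 0 + 1 + 0 + 1 + 1 = 5 ≡ 1 (mod 2).
  s_2 = 1 + 0 + 1 + 0 + 1 + 0 + 1 + 1 = 5 ≡ 1 (mod 2).
  s_3 = 0 + 1 + 1 + 0 + 1 + 0 + 1 + 1 = 5 ≡ 1 (mod 2).
  s_4 = 1 + 1 + 0 + 0 + 0 + 0 + 0 + 1 = 3 ≡ 1 (mod 2).
s = (1, 1, 1, 1)^T — this equals column 15 of H (binary 1111), so error is at position 15.
Correct: flip bit 15 of r = 101101010101011 to get c = 101101010101010.


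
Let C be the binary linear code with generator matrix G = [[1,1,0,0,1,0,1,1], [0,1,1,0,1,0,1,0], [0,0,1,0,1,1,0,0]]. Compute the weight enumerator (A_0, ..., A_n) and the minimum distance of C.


Weight distribution: A_0 = 1, A_3 = 3, A_4 = 2, A_5 = 1, A_6 = 1. Minimum distance d = 3.

Enumerate all 2^3 = 8 messages m ∈ F_2^3.
For each, compute codeword c = mG in F_2^8, then tally its weight.
  m = 000 → c = 00000000, weight = 0.
  m = 100 → c = 11001011, weight = 5.
  m = 010 → c = 01101010, weight = 4.
  m = 110 → c = 10100001, weight = 3.
  m = 001 → c = 00101100, weight = 3.
  m = 101 → c = 11100111, weight = 6.
  m = 011 → c = 01000110, weight = 3.
  m = 111 → c = 10001101, weight = 4.
Tally weights:
  weight 0: 1 codewords.
  weight 3: 3 codewords.
  weight 4: 2 codewords.
  weight 5: 1 codewords.
  weight 6: 1 codewords.
Minimum distance d = smallest w > 0 with A_w > 0 = 3.
Sanity: Σ A_w = 8 = 2^3 = 8 ✓.


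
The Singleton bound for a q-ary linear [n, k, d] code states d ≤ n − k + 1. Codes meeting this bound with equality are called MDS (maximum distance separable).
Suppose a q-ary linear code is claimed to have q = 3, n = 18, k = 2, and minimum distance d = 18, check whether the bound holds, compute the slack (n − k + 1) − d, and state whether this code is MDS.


Singleton RHS = n − k + 1 = 17, slack = -1, bound violated (no such code; not MDS).

Singleton bound: d ≤ n − k + 1.
Here n = 18, k = 2, so n − k + 1 = 17.
Given d = 18, check d ≤ 17: NO.
Slack = (n − k + 1) − d = -1.
The slack is negative: d = 18 exceeds n − k + 1 = 17 by 1, so the Singleton bound is violated and no linear [18, 2, 18]_3 code can exist. In particular it is not MDS (MDS requires d = n − k + 1 exactly).
Description: the claimed parameters are [18, 2, 18]_3; such a code would be impossible (violates the Singleton bound).


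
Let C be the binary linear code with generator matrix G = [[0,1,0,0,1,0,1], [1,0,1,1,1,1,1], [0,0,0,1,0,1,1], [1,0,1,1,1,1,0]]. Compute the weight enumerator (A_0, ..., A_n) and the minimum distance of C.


Weight distribution: A_0 = 1, A_1 = 1, A_2 = 2, A_3 = 4, A_4 = 3, A_5 = 3, A_6 = 2. Minimum distance d = 1.

Enumerate all 2^4 = 16 messages m ∈ F_2^4.
For each, compute codeword c = mG in F_2^7, then tally its weight.
  m = 0000 → c = 0000000, weight = 0.
  m = 1000 → c = 0100101, weight = 3.
  m = 0100 → c = 1011111, weight = 6.
  m = 1100 → c = 1111010, weight = 5.
  m = 0010 → c = 0001011, weight = 3.
  m = 1010 → c = 0101110, weight = 4.
  m = 0110 → c = 1010100, weight = 3.
  m = 1110 → c = 1110001, weight = 4.
  m = 0001 → c = 1011110, weight = 5.
  m = 1001 → c = 1111011, weight = 6.
  m = 0101 → c = 0000001, weight = 1.
  m = 1101 → c = 0100100, weight = 2.
  m = 0011 → c = 1010101, weight = 4.
  m = 1011 → c = 1110000, weight = 3.
  m = 0111 → c = 0001010, weight = 2.
  m = 1111 → c = 0101111, weight = 5.
Tally weights:
  weight 0: 1 codewords.
  weight 1: 1 codewords.
  weight 2: 2 codewords.
  weight 3: 4 codewords.
  weight 4: 3 codewords.
  weight 5: 3 codewords.
  weight 6: 2 codewords.
Minimum distance d = smallest w > 0 with A_w > 0 = 1.
Sanity: Σ A_w = 16 = 2^4 = 16 ✓.


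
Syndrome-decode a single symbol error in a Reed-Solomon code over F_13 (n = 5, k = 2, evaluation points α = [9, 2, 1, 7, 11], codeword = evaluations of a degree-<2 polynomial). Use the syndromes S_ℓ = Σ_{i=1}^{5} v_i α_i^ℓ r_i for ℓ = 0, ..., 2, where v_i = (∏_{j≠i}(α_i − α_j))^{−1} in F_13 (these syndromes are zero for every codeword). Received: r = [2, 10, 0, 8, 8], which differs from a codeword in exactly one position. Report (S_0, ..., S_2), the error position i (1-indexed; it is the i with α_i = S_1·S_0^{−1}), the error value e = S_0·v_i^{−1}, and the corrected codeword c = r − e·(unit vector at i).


S = (5, 3, 7), error at position 5, error magnitude e = 12, c = [2, 10, 0, 8, 9].

Step 1: column multipliers v_i = (∏_{j≠i}(α_i − α_j))^{−1} mod 13.
  i = 1 (α = 9): (9−2)(9−1)(9−7)(9−11) = 7·8·2·(−2) = −224 ≡ 10, so v_1 = 10^{−1} = 4 (mod 13).
  i = 2 (α = 2): (2−9)(2−1)(2−7)(2−11) = (−7)·1·(−5)·(−9) = −315 ≡ 10, so v_2 = 10^{−1} = 4 (mod 13).
  i = 3 (α = 1): (1−9)(1−2)(1−7)(1−11) = (−8)·(−1)·(−6)·(−10) = 480 ≡ 12, so v_3 = 12^{−1} = 12 (mod 13).
  i = 4 (α = 7): (7−9)(7−2)(7−1)(7−11) = (−2)·5·6·(−4) = 240 ≡ 6, so v_4 = 6^{−1} = 11 (mod 13).
  i = 5 (α = 11): (11−9)(11−2)(11−1)(11−7) = 2·9·10·4 = 720 ≡ 5, so v_5 = 5^{−1} = 8 (mod 13).
  v = [4, 4, 12, 11, 8].
Step 2: syndromes of r = [2, 10, 0, 8, 8] (all sums mod 13).
  S_0 = Σ v_i r_i = 4·2 + 4·10 + 12·0 + 11·8 + 8·8 = 200 ≡ 5.
  S_1 = Σ v_i α_i r_i = 4·9·2 + 4·2·10 + 12·1·0 + 11·7·8 + 8·11·8 = 1472 ≡ 3.
  α_i^2 mod 13 = [3, 4, 1, 10, 4].
  S_2 = Σ v_i α_i^2 r_i = 4·3·2 + 4·4·10 + 12·1·0 + 11·10·8 + 8·4·8 = 1320 ≡ 7.
  S = (5, 3, 7) ≠ 0, so r is not a codeword (an error is present).
Step 3: locate the error. For a single error e at position i, S_ℓ = v_i·e·α_i^ℓ, so α_err = S_1/S_0.
  S_0^{−1} = 5^{−1} = 8 (mod 13), so α_err = 3·8 = 24 ≡ 11 = α_5. Error position i = 5.
  Consistency check: S_2/S_1 = 7·9 = 63 ≡ 11 = α_err ✓ (single-error assumption holds).
Step 4: error magnitude e = S_0/v_5 = S_0·∏_{j≠5}(α_5 − α_j) = 5·5 = 25 ≡ 12 (mod 13).
Step 5: correct position 5: c_5 = r_5 − e = 8 − 12 ≡ 9 (mod 13). Hence c = [2, 10, 0, 8, 9].
  Check: interpolating c through the α_i gives m(x) = 3 + 10·x (degree < 2) with m(α_i) = c_i for every i, so c is indeed a codeword.
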